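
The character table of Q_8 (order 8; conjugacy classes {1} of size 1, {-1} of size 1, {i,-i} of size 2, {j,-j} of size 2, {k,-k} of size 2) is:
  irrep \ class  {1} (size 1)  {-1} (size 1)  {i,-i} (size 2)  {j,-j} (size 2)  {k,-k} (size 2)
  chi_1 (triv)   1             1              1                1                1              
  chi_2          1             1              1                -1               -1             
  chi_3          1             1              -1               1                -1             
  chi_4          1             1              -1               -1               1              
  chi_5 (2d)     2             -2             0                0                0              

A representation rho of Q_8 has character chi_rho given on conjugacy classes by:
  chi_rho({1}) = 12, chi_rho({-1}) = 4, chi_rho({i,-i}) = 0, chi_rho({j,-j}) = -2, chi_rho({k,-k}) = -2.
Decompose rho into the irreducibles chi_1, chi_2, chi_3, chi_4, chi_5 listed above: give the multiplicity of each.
Multiplicities: chi_1: 1, chi_2: 3, chi_3: 2, chi_4: 2, chi_5: 2.

Why: Use <chi_rho, chi> = (1/|G|) sum_C |C| * chi_rho(C) * conj(chi(C)) with |G| = 8 for each irreducible chi in the table:
  <chi_rho, chi_1> = (1/8)[1*(12)*conj(1) + 1*(4)*conj(1) + 2*(0)*conj(1) + 2*(-2)*conj(1) + 2*(-2)*conj(1)]
      = (1/8)[(12) + (4) + (0) + (-4) + (-4)] = 8/8 = 1
  <chi_rho, chi_2> = (1/8)[1*(12)*conj(1) + 1*(4)*conj(1) + 2*(0)*conj(1) + 2*(-2)*conj(-1) + 2*(-2)*conj(-1)]
      = (1/8)[(12) + (4) + (0) + (4) + (4)] = 24/8 = 3
  <chi_rho, chi_3> = (1/8)[1*(12)*conj(1) + 1*(4)*conj(1) + 2*(0)*conj(-1) + 2*(-2)*conj(1) + 2*(-2)*conj(-1)]
      = (1/8)[(12) + (4) + (0) + (-4) + (4)] = 16/8 = 2
  <chi_rho, chi_4> = (1/8)[1*(12)*conj(1) + 1*(4)*conj(1) + 2*(0)*conj(-1) + 2*(-2)*conj(-1) + 2*(-2)*conj(1)]
      = (1/8)[(12) + (4) + (0) + (4) + (-4)] = 16/8 = 2
  <chi_rho, chi_5> = (1/8)[1*(12)*conj(2) + 1*(4)*conj(-2) + 2*(0)*conj(0) + 2*(-2)*conj(0) + 2*(-2)*conj(0)]
      = (1/8)[(24) + (-8) + (0) + (0) + (0)] = 16/8 = 2
Dimension check: dim(rho) = sum (mult * dim) = 1*1 + 3*1 + 2*1 + 2*1 + 2*2 = 12 = chi_rho(e) = 12.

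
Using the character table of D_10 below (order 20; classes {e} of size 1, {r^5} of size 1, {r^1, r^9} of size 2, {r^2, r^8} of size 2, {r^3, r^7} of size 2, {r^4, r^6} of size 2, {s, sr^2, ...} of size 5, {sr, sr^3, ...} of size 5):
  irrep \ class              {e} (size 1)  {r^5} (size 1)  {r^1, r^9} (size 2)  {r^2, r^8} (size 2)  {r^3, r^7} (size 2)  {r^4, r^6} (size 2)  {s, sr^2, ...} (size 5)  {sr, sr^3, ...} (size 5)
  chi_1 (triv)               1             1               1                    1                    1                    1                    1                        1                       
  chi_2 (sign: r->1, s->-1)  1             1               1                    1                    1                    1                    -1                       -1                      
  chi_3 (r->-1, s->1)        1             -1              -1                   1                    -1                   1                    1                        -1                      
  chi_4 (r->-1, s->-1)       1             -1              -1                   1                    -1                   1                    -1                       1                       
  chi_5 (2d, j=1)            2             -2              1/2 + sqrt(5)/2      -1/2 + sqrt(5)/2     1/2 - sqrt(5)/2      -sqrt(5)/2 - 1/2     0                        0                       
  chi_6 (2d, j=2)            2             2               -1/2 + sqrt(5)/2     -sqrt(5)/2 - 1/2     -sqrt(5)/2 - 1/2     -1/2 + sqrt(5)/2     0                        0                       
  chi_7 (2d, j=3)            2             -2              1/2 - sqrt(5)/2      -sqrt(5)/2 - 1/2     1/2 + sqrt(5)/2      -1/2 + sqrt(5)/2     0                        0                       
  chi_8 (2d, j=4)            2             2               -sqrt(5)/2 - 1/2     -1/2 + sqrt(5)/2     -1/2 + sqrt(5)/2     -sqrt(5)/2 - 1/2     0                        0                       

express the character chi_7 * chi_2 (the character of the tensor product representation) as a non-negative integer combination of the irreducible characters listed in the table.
chi_7 tensor chi_2 = chi_7 (all other irreducibles have multiplicity 0).

Reasoning: The character of a tensor product is the pointwise product (chi_7 * chi_2)(C) = chi_7(C) * chi_2(C):
  {e}: (2)*(1), {r^5}: (-2)*(1), {r^1, r^9}: (1/2 - sqrt(5)/2)*(1), {r^2, r^8}: (-sqrt(5)/2 - 1/2)*(1), {r^3, r^7}: (1/2 + sqrt(5)/2)*(1), {r^4, r^6}: (-1/2 + sqrt(5)/2)*(1), {s, sr^2, ...}: (0)*(-1), {sr, sr^3, ...}: (0)*(-1)
so (chi_7 * chi_2) takes values
  {e} -> 2, {r^5} -> -2, {r^1, r^9} -> 1/2 - sqrt(5)/2, {r^2, r^8} -> -sqrt(5)/2 - 1/2, {r^3, r^7} -> 1/2 + sqrt(5)/2, {r^4, r^6} -> -1/2 + sqrt(5)/2, {s, sr^2, ...} -> 0, {sr, sr^3, ...} -> 0.
Now take the inner product of this character with each irreducible chi from the table, <chi_7*chi_2, chi> = (1/20) sum_C |C| (chi_7*chi_2)(C) conj(chi(C)):
  <chi_7*chi_2, chi_1> = (1/20)[1*(2)*conj(1) + 1*(-2)*conj(1) + 2*(1/2 - sqrt(5)/2)*conj(1) + 2*(-sqrt(5)/2 - 1/2)*conj(1) + 2*(1/2 + sqrt(5)/2)*conj(1) + 2*(-1/2 + sqrt(5)/2)*conj(1) + 5*(0)*conj(1) + 5*(0)*conj(1)]
      = (1/20)[(2) + (-2) + (1 - sqrt(5)) + (-sqrt(5) - 1) + (1 + sqrt(5)) + (-1 + sqrt(5)) + (0) + (0)] = 0/20 = 0
  <chi_7*chi_2, chi_2> = (1/20)[1*(2)*conj(1) + 1*(-2)*conj(1) + 2*(1/2 - sqrt(5)/2)*conj(1) + 2*(-sqrt(5)/2 - 1/2)*conj(1) + 2*(1/2 + sqrt(5)/2)*conj(1) + 2*(-1/2 + sqrt(5)/2)*conj(1) + 5*(0)*conj(-1) + 5*(0)*conj(-1)]
      = (1/20)[(2) + (-2) + (1 - sqrt(5)) + (-sqrt(5) - 1) + (1 + sqrt(5)) + (-1 + sqrt(5)) + (0) + (0)] = 0/20 = 0
  <chi_7*chi_2, chi_3> = (1/20)[1*(2)*conj(1) + 1*(-2)*conj(-1) + 2*(1/2 - sqrt(5)/2)*conj(-1) + 2*(-sqrt(5)/2 - 1/2)*conj(1) + 2*(1/2 + sqrt(5)/2)*conj(-1) + 2*(-1/2 + sqrt(5)/2)*conj(1) + 5*(0)*conj(1) + 5*(0)*conj(-1)]
      = (1/20)[(2) + (2) + (-1 + sqrt(5)) + (-sqrt(5) - 1) + (-sqrt(5) - 1) + (-1 + sqrt(5)) + (0) + (0)] = 0/20 = 0
  <chi_7*chi_2, chi_4> = (1/20)[1*(2)*conj(1) + 1*(-2)*conj(-1) + 2*(1/2 - sqrt(5)/2)*conj(-1) + 2*(-sqrt(5)/2 - 1/2)*conj(1) + 2*(1/2 + sqrt(5)/2)*conj(-1) + 2*(-1/2 + sqrt(5)/2)*conj(1) + 5*(0)*conj(-1) + 5*(0)*conj(1)]
      = (1/20)[(2) + (2) + (-1 + sqrt(5)) + (-sqrt(5) - 1) + (-sqrt(5) - 1) + (-1 + sqrt(5)) + (0) + (0)] = 0/20 = 0
  <chi_7*chi_2, chi_5> = (1/20)[1*(2)*conj(2) + 1*(-2)*conj(-2) + 2*(1/2 - sqrt(5)/2)*conj(1/2 + sqrt(5)/2) + 2*(-sqrt(5)/2 - 1/2)*conj(-1/2 + sqrt(5)/2) + 2*(1/2 + sqrt(5)/2)*conj(1/2 - sqrt(5)/2) + 2*(-1/2 + sqrt(5)/2)*conj(-sqrt(5)/2 - 1/2) + 5*(0)*conj(0) + 5*(0)*conj(0)]
      = (1/20)[(4) + (4) + (-2) + (-2) + (-2) + (-2) + (0) + (0)] = 0/20 = 0
  <chi_7*chi_2, chi_6> = (1/20)[1*(2)*conj(2) + 1*(-2)*conj(2) + 2*(1/2 - sqrt(5)/2)*conj(-1/2 + sqrt(5)/2) + 2*(-sqrt(5)/2 - 1/2)*conj(-sqrt(5)/2 - 1/2) + 2*(1/2 + sqrt(5)/2)*conj(-sqrt(5)/2 - 1/2) + 2*(-1/2 + sqrt(5)/2)*conj(-1/2 + sqrt(5)/2) + 5*(0)*conj(0) + 5*(0)*conj(0)]
      = (1/20)[(4) + (-4) + (-3 + sqrt(5)) + (sqrt(5) + 3) + (-3 - sqrt(5)) + (3 - sqrt(5)) + (0) + (0)] = 0/20 = 0
  <chi_7*chi_2, chi_7> = (1/20)[1*(2)*conj(2) + 1*(-2)*conj(-2) + 2*(1/2 - sqrt(5)/2)*conj(1/2 - sqrt(5)/2) + 2*(-sqrt(5)/2 - 1/2)*conj(-sqrt(5)/2 - 1/2) + 2*(1/2 + sqrt(5)/2)*conj(1/2 + sqrt(5)/2) + 2*(-1/2 + sqrt(5)/2)*conj(-1/2 + sqrt(5)/2) + 5*(0)*conj(0) + 5*(0)*conj(0)]
      = (1/20)[(4) + (4) + (3 - sqrt(5)) + (sqrt(5) + 3) + (sqrt(5) + 3) + (3 - sqrt(5)) + (0) + (0)] = 20/20 = 1
  <chi_7*chi_2, chi_8> = (1/20)[1*(2)*conj(2) + 1*(-2)*conj(2) + 2*(1/2 - sqrt(5)/2)*conj(-sqrt(5)/2 - 1/2) + 2*(-sqrt(5)/2 - 1/2)*conj(-1/2 + sqrt(5)/2) + 2*(1/2 + sqrt(5)/2)*conj(-1/2 + sqrt(5)/2) + 2*(-1/2 + sqrt(5)/2)*conj(-sqrt(5)/2 - 1/2) + 5*(0)*conj(0) + 5*(0)*conj(0)]
      = (1/20)[(4) + (-4) + (2) + (-2) + (2) + (-2) + (0) + (0)] = 0/20 = 0
Hence the multiplicities are chi_7: 1. Dimension check: dim(chi_7)*dim(chi_2) = 2*1 = 2 and sum (mult * dim) = 1*2 = 2.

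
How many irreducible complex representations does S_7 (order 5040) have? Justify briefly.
15

Argument: The number of irreducible complex representations of a finite group equals its number of conjugacy classes. Conjugacy classes in S_7 correspond to cycle types, i.e. partitions of 7; there are p(7) = 15 of them, so S_7 (order 5040) has exactly 15 irreducible complex representations.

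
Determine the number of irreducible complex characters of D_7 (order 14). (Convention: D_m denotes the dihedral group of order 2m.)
5

Why: The number of irreducible complex representations of a finite group equals its number of conjugacy classes. D_7 has 5 conjugacy classes ((n+3)/2 for n odd), so D_7 (order 14) has exactly 5 irreducible complex representations.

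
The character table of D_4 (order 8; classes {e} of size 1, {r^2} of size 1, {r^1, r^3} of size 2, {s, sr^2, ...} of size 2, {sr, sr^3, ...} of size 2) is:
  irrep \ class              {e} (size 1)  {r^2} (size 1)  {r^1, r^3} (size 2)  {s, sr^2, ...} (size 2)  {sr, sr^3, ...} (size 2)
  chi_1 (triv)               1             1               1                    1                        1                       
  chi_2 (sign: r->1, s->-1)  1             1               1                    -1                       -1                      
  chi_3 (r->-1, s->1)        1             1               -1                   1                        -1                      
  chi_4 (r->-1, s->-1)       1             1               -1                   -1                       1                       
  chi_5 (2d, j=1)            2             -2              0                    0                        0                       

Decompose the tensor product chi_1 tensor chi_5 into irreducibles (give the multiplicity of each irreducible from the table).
chi_1 tensor chi_5 = chi_5 (all other irreducibles have multiplicity 0).

Working: The character of a tensor product is the pointwise product (chi_1 * chi_5)(C) = chi_1(C) * chi_5(C):
  {e}: (1)*(2), {r^2}: (1)*(-2), {r^1, r^3}: (1)*(0), {s, sr^2, ...}: (1)*(0), {sr, sr^3, ...}: (1)*(0)
so (chi_1 * chi_5) takes values
  {e} -> 2, {r^2} -> -2, {r^1, r^3} -> 0, {s, sr^2, ...} -> 0, {sr, sr^3, ...} -> 0.
Now take the inner product of this character with each irreducible chi from the table, <chi_1*chi_5, chi> = (1/8) sum_C |C| (chi_1*chi_5)(C) conj(chi(C)):
  <chi_1*chi_5, chi_1> = (1/8)[1*(2)*conj(1) + 1*(-2)*conj(1) + 2*(0)*conj(1) + 2*(0)*conj(1) + 2*(0)*conj(1)]
      = (1/8)[(2) + (-2) + (0) + (0) + (0)] = 0/8 = 0
  <chi_1*chi_5, chi_2> = (1/8)[1*(2)*conj(1) + 1*(-2)*conj(1) + 2*(0)*conj(1) + 2*(0)*conj(-1) + 2*(0)*conj(-1)]
      = (1/8)[(2) + (-2) + (0) + (0) + (0)] = 0/8 = 0
  <chi_1*chi_5, chi_3> = (1/8)[1*(2)*conj(1) + 1*(-2)*conj(1) + 2*(0)*conj(-1) + 2*(0)*conj(1) + 2*(0)*conj(-1)]
      = (1/8)[(2) + (-2) + (0) + (0) + (0)] = 0/8 = 0
  <chi_1*chi_5, chi_4> = (1/8)[1*(2)*conj(1) + 1*(-2)*conj(1) + 2*(0)*conj(-1) + 2*(0)*conj(-1) + 2*(0)*conj(1)]
      = (1/8)[(2) + (-2) + (0) + (0) + (0)] = 0/8 = 0
  <chi_1*chi_5, chi_5> = (1/8)[1*(2)*conj(2) + 1*(-2)*conj(-2) + 2*(0)*conj(0) + 2*(0)*conj(0) + 2*(0)*conj(0)]
      = (1/8)[(4) + (4) + (0) + (0) + (0)] = 8/8 = 1
Hence the multiplicities are chi_5: 1. Dimension check: dim(chi_1)*dim(chi_5) = 1*2 = 2 and sum (mult * dim) = 1*2 = 2.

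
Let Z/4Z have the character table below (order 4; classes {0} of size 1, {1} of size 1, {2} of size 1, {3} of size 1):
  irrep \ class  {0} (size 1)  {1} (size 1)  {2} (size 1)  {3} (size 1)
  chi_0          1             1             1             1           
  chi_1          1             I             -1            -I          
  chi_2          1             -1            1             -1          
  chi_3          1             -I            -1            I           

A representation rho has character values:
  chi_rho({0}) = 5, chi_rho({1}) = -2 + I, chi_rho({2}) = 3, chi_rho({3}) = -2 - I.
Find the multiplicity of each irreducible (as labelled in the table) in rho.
Multiplicities: chi_0: 1, chi_1: 1, chi_2: 3, chi_3: 0.

Explanation: Use <chi_rho, chi> = (1/|G|) sum_C |C| * chi_rho(C) * conj(chi(C)) with |G| = 4 for each irreducible chi in the table:
  <chi_rho, chi_0> = (1/4)[1*(5)*conj(1) + 1*(-2 + I)*conj(1) + 1*(3)*conj(1) + 1*(-2 - I)*conj(1)]
      = (1/4)[(5) + (-2 + I) + (3) + (-2 - I)] = 4/4 = 1
  <chi_rho, chi_1> = (1/4)[1*(5)*conj(1) + 1*(-2 + I)*conj(I) + 1*(3)*conj(-1) + 1*(-2 - I)*conj(-I)]
      = (1/4)[(5) + (1 + 2*I) + (-3) + (1 - 2*I)] = 4/4 = 1
  <chi_rho, chi_2> = (1/4)[1*(5)*conj(1) + 1*(-2 + I)*conj(-1) + 1*(3)*conj(1) + 1*(-2 - I)*conj(-1)]
      = (1/4)[(5) + (2 - I) + (3) + (2 + I)] = 12/4 = 3
  <chi_rho, chi_3> = (1/4)[1*(5)*conj(1) + 1*(-2 + I)*conj(-I) + 1*(3)*conj(-1) + 1*(-2 - I)*conj(I)]
      = (1/4)[(5) + (-1 - 2*I) + (-3) + (-1 + 2*I)] = 0/4 = 0
(Exp terms are combined using exp(i*s)*conj(exp(i*t)) = exp(i*(s-t)), and sums of them are collapsed using the identity that for every m > 1 the m distinct m-th roots of unity sum to 0, e.g. 1 + exp(2*I*pi/3) + exp(-2*I*pi/3) = 0.)
Dimension check: dim(rho) = sum (mult * dim) = 1*1 + 1*1 + 3*1 + 0*1 = 5 = chi_rho(e) = 5.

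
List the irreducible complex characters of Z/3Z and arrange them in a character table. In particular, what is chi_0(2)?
Character table of Z/3Z (irreps indexed chi_0,...,chi_2 with chi_k(m) = zeta_3^(k*m), zeta_3 = exp(2*pi*i/3)):
  irrep \ class  {0} (size 1)  {1} (size 1)    {2} (size 1)  
  chi_0          1             1               1             
  chi_1          1             exp(2*I*pi/3)   exp(-2*I*pi/3)
  chi_2          1             exp(-2*I*pi/3)  exp(2*I*pi/3) 

Spot check: chi_0(2) = zeta_3^(0*2) = zeta_3^0 = 1.

Reasoning: Z/3Z is abelian, so all 3 irreducible complex representations are 1-dimensional. They are given by chi_k(m) = zeta_3^(k*m) for k = 0,...,2. Row orthogonality: sum_m chi_k(m) conj(chi_l(m)) = 3 * [k = l].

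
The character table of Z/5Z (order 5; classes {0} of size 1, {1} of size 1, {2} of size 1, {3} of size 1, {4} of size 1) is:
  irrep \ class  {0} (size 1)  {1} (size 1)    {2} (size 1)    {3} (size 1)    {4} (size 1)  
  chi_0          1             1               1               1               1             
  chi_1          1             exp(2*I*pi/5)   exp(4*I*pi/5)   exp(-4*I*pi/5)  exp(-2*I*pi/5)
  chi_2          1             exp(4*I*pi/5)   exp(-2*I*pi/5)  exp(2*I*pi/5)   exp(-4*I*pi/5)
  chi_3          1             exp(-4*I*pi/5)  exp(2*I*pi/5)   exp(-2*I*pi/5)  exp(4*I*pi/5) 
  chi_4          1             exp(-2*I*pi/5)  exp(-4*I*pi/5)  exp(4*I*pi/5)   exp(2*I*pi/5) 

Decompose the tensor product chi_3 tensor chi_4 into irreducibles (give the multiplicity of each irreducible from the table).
chi_3 tensor chi_4 = chi_2 (all other irreducibles have multiplicity 0).

Reasoning: The character of a tensor product is the pointwise product (chi_3 * chi_4)(C) = chi_3(C) * chi_4(C):
  {0}: (1)*(1), {1}: (exp(-4*I*pi/5))*(exp(-2*I*pi/5)), {2}: (exp(2*I*pi/5))*(exp(-4*I*pi/5)), {3}: (exp(-2*I*pi/5))*(exp(4*I*pi/5)), {4}: (exp(4*I*pi/5))*(exp(2*I*pi/5))
so (chi_3 * chi_4) takes values
  {0} -> 1, {1} -> exp(4*I*pi/5), {2} -> exp(-2*I*pi/5), {3} -> exp(2*I*pi/5), {4} -> exp(-4*I*pi/5).
Now take the inner product of this character with each irreducible chi from the table, <chi_3*chi_4, chi> = (1/5) sum_C |C| (chi_3*chi_4)(C) conj(chi(C)):
  <chi_3*chi_4, chi_0> = (1/5)[1*(1)*conj(1) + 1*(exp(4*I*pi/5))*conj(1) + 1*(exp(-2*I*pi/5))*conj(1) + 1*(exp(2*I*pi/5))*conj(1) + 1*(exp(-4*I*pi/5))*conj(1)]
      = (1/5)[(1) + (exp(4*I*pi/5)) + (exp(-2*I*pi/5)) + (exp(2*I*pi/5)) + (exp(-4*I*pi/5))] = 0/5 = 0
  <chi_3*chi_4, chi_1> = (1/5)[1*(1)*conj(1) + 1*(exp(4*I*pi/5))*conj(exp(2*I*pi/5)) + 1*(exp(-2*I*pi/5))*conj(exp(4*I*pi/5)) + 1*(exp(2*I*pi/5))*conj(exp(-4*I*pi/5)) + 1*(exp(-4*I*pi/5))*conj(exp(-2*I*pi/5))]
      = (1/5)[(1) + (exp(2*I*pi/5)) + (exp(4*I*pi/5)) + (exp(-4*I*pi/5)) + (exp(-2*I*pi/5))] = 0/5 = 0
  <chi_3*chi_4, chi_2> = (1/5)[1*(1)*conj(1) + 1*(exp(4*I*pi/5))*conj(exp(4*I*pi/5)) + 1*(exp(-2*I*pi/5))*conj(exp(-2*I*pi/5)) + 1*(exp(2*I*pi/5))*conj(exp(2*I*pi/5)) + 1*(exp(-4*I*pi/5))*conj(exp(-4*I*pi/5))]
      = (1/5)[(1) + (1) + (1) + (1) + (1)] = 5/5 = 1
  <chi_3*chi_4, chi_3> = (1/5)[1*(1)*conj(1) + 1*(exp(4*I*pi/5))*conj(exp(-4*I*pi/5)) + 1*(exp(-2*I*pi/5))*conj(exp(2*I*pi/5)) + 1*(exp(2*I*pi/5))*conj(exp(-2*I*pi/5)) + 1*(exp(-4*I*pi/5))*conj(exp(4*I*pi/5))]
      = (1/5)[(1) + (exp(-2*I*pi/5)) + (exp(-4*I*pi/5)) + (exp(4*I*pi/5)) + (exp(2*I*pi/5))] = 0/5 = 0
  <chi_3*chi_4, chi_4> = (1/5)[1*(1)*conj(1) + 1*(exp(4*I*pi/5))*conj(exp(-2*I*pi/5)) + 1*(exp(-2*I*pi/5))*conj(exp(-4*I*pi/5)) + 1*(exp(2*I*pi/5))*conj(exp(4*I*pi/5)) + 1*(exp(-4*I*pi/5))*conj(exp(2*I*pi/5))]
      = (1/5)[(1) + (exp(-4*I*pi/5)) + (exp(2*I*pi/5)) + (exp(-2*I*pi/5)) + (exp(4*I*pi/5))] = 0/5 = 0
(Exp terms are combined using exp(i*s)*conj(exp(i*t)) = exp(i*(s-t)), and sums of them are collapsed using the identity that for every m > 1 the m distinct m-th roots of unity sum to 0, e.g. 1 + exp(2*I*pi/3) + exp(-2*I*pi/3) = 0.)
Hence the multiplicities are chi_2: 1. Dimension check: dim(chi_3)*dim(chi_4) = 1*1 = 1 and sum (mult * dim) = 1*1 = 1.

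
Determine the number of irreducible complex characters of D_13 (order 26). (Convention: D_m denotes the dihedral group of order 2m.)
8

Details: The number of irreducible complex representations of a finite group equals its number of conjugacy classes. D_13 has 8 conjugacy classes ((n+3)/2 for n odd), so D_13 (order 26) has exactly 8 irreducible complex representations.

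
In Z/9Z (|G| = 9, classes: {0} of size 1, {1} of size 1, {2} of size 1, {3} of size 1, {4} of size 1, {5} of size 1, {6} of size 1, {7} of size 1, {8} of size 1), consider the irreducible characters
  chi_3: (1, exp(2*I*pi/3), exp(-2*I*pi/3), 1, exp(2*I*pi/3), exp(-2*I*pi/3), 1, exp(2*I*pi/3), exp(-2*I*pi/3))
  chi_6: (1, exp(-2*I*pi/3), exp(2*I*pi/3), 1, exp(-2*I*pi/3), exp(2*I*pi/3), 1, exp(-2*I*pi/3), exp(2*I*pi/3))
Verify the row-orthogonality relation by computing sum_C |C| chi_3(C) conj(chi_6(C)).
Sum = 0; so <chi_3, chi_6> = 0 (distinct irreducibles are orthogonal).

Justification: Compute term by term over conjugacy classes (|C| * chi_3(C) * conj(chi_6(C))):
  1*(1)*conj(1) + 1*(exp(2*I*pi/3))*conj(exp(-2*I*pi/3)) + 1*(exp(-2*I*pi/3))*conj(exp(2*I*pi/3)) + 1*(1)*conj(1) + 1*(exp(2*I*pi/3))*conj(exp(-2*I*pi/3)) + 1*(exp(-2*I*pi/3))*conj(exp(2*I*pi/3)) + 1*(1)*conj(1) + 1*(exp(2*I*pi/3))*conj(exp(-2*I*pi/3)) + 1*(exp(-2*I*pi/3))*conj(exp(2*I*pi/3))
  = (1) + (exp(-2*I*pi/3)) + (exp(2*I*pi/3)) + (1) + (exp(-2*I*pi/3)) + (exp(2*I*pi/3)) + (1) + (exp(-2*I*pi/3)) + (exp(2*I*pi/3))
  = 0.
(Exp terms are combined using exp(i*s)*conj(exp(i*t)) = exp(i*(s-t)), and sums of them are collapsed using the identity that for every m > 1 the m distinct m-th roots of unity sum to 0, e.g. 1 + exp(2*I*pi/3) + exp(-2*I*pi/3) = 0.)
Dividing by |G| = 9 gives 0/9 = 0, matching the row-orthogonality relation <chi_3, chi_6> = [chi_3 = chi_6].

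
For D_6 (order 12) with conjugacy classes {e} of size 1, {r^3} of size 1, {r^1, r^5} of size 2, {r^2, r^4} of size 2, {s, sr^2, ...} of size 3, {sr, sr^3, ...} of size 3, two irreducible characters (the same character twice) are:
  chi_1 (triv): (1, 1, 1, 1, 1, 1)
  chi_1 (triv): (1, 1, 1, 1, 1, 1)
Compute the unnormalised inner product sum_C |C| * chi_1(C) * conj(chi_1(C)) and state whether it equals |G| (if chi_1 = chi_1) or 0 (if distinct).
Sum = 12 = |G| = 12; so <chi_1, chi_1> = 1 (norm-1 confirms irreducibility).

Justification: Compute term by term over conjugacy classes (|C| * chi_1(C) * conj(chi_1(C))):
  1*(1)*conj(1) + 1*(1)*conj(1) + 2*(1)*conj(1) + 2*(1)*conj(1) + 3*(1)*conj(1) + 3*(1)*conj(1)
  = (1) + (1) + (2) + (2) + (3) + (3)
  = 12.
Dividing by |G| = 12 gives 12/12 = 1, matching the row-orthogonality relation <chi_1, chi_1> = [chi_1 = chi_1].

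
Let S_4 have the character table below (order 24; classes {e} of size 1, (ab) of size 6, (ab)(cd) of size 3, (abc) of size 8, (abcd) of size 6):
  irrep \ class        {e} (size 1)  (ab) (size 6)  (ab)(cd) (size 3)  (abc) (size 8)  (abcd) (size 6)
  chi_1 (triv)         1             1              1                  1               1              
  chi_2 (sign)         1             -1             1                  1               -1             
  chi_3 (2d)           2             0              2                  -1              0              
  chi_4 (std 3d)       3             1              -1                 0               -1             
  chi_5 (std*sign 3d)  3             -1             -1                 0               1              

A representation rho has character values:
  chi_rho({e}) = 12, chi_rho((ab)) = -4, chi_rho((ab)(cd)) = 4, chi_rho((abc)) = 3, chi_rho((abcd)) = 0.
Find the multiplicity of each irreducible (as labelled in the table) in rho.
Multiplicities: chi_1: 1, chi_2: 3, chi_3: 1, chi_4: 0, chi_5: 2.

Use <chi_rho, chi> = (1/|G|) sum_C |C| * chi_rho(C) * conj(chi(C)) with |G| = 24 for each irreducible chi in the table:
  <chi_rho, chi_1> = (1/24)[1*(12)*conj(1) + 6*(-4)*conj(1) + 3*(4)*conj(1) + 8*(3)*conj(1) + 6*(0)*conj(1)]
      = (1/24)[(12) + (-24) + (12) + (24) + (0)] = 24/24 = 1
  <chi_rho, chi_2> = (1/24)[1*(12)*conj(1) + 6*(-4)*conj(-1) + 3*(4)*conj(1) + 8*(3)*conj(1) + 6*(0)*conj(-1)]
      = (1/24)[(12) + (24) + (12) + (24) + (0)] = 72/24 = 3
  <chi_rho, chi_3> = (1/24)[1*(12)*conj(2) + 6*(-4)*conj(0) + 3*(4)*conj(2) + 8*(3)*conj(-1) + 6*(0)*conj(0)]
      = (1/24)[(24) + (0) + (24) + (-24) + (0)] = 24/24 = 1
  <chi_rho, chi_4> = (1/24)[1*(12)*conj(3) + 6*(-4)*conj(1) + 3*(4)*conj(-1) + 8*(3)*conj(0) + 6*(0)*conj(-1)]
      = (1/24)[(36) + (-24) + (-12) + (0) + (0)] = 0/24 = 0
  <chi_rho, chi_5> = (1/24)[1*(12)*conj(3) + 6*(-4)*conj(-1) + 3*(4)*conj(-1) + 8*(3)*conj(0) + 6*(0)*conj(1)]
      = (1/24)[(36) + (24) + (-12) + (0) + (0)] = 48/24 = 2
Dimension check: dim(rho) = sum (mult * dim) = 1*1 + 3*1 + 1*2 + 0*3 + 2*3 = 12 = chi_rho(e) = 12.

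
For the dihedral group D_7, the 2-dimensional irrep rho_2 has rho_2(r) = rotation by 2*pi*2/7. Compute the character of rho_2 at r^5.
chi_{rho_2}(r^5) = 2*cos(2*pi*2*5/7) = -2*cos(pi/7)

Solution. rho_2(r^5) is rotation by angle 2*pi*2*5/7, whose trace is 2*cos(2*pi*2*5/7) = -2*cos(pi/7).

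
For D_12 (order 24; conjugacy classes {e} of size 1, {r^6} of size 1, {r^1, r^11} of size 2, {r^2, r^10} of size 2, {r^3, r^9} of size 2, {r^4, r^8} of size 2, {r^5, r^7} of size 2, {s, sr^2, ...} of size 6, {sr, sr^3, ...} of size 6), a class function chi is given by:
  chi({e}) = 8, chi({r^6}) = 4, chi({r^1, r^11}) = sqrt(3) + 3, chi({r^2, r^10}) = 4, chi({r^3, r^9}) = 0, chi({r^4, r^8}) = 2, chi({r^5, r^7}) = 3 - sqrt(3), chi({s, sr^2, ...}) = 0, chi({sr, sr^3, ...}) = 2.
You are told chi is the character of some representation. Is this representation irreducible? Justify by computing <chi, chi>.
Not irreducible (reducible): <chi, chi> = 8 > 1.

Proof sketch: <chi, chi> = (1/|G|) sum_C |C| * |chi(C)|^2 = (1/24)[1*|8|^2 + 1*|4|^2 + 2*|sqrt(3) + 3|^2 + 2*|4|^2 + 2*|0|^2 + 2*|2|^2 + 2*|3 - sqrt(3)|^2 + 6*|0|^2 + 6*|2|^2]
  = (1/24)[(64) + (16) + (12*sqrt(3) + 24) + (32) + (0) + (8) + (24 - 12*sqrt(3)) + (0) + (24)] = 192/24 = 8.
A character is irreducible iff <chi, chi> = 1, so this representation is reducible.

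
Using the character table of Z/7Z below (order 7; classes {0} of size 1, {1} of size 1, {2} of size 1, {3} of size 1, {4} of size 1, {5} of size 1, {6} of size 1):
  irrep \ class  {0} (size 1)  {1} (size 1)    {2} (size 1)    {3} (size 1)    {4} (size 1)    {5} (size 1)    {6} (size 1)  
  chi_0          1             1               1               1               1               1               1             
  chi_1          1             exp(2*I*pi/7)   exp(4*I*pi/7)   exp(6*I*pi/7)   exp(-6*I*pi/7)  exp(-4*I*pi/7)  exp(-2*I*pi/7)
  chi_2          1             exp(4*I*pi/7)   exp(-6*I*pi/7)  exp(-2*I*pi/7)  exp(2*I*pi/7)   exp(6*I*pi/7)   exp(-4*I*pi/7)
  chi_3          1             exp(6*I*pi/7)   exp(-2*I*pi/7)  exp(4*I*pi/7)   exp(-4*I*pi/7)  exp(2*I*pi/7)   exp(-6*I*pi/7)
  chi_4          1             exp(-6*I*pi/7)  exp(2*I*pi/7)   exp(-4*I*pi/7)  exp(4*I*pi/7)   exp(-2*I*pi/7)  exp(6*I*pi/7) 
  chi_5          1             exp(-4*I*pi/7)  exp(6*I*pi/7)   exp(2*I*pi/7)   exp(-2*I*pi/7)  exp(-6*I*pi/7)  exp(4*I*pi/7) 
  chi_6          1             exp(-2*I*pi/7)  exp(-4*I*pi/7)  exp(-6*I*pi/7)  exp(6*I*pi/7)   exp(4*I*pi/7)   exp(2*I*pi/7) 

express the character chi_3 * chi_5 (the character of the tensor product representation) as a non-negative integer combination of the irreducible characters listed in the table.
chi_3 tensor chi_5 = chi_1 (all other irreducibles have multiplicity 0).

Proof sketch: The character of a tensor product is the pointwise product (chi_3 * chi_5)(C) = chi_3(C) * chi_5(C):
  {0}: (1)*(1), {1}: (exp(6*I*pi/7))*(exp(-4*I*pi/7)), {2}: (exp(-2*I*pi/7))*(exp(6*I*pi/7)), {3}: (exp(4*I*pi/7))*(exp(2*I*pi/7)), {4}: (exp(-4*I*pi/7))*(exp(-2*I*pi/7)), {5}: (exp(2*I*pi/7))*(exp(-6*I*pi/7)), {6}: (exp(-6*I*pi/7))*(exp(4*I*pi/7))
so (chi_3 * chi_5) takes values
  {0} -> 1, {1} -> exp(2*I*pi/7), {2} -> exp(4*I*pi/7), {3} -> exp(6*I*pi/7), {4} -> exp(-6*I*pi/7), {5} -> exp(-4*I*pi/7), {6} -> exp(-2*I*pi/7).
Now take the inner product of this character with each irreducible chi from the table, <chi_3*chi_5, chi> = (1/7) sum_C |C| (chi_3*chi_5)(C) conj(chi(C)):
  <chi_3*chi_5, chi_0> = (1/7)[1*(1)*conj(1) + 1*(exp(2*I*pi/7))*conj(1) + 1*(exp(4*I*pi/7))*conj(1) + 1*(exp(6*I*pi/7))*conj(1) + 1*(exp(-6*I*pi/7))*conj(1) + 1*(exp(-4*I*pi/7))*conj(1) + 1*(exp(-2*I*pi/7))*conj(1)]
      = (1/7)[(1) + (exp(2*I*pi/7)) + (exp(4*I*pi/7)) + (exp(6*I*pi/7)) + (exp(-6*I*pi/7)) + (exp(-4*I*pi/7)) + (exp(-2*I*pi/7))] = 0/7 = 0
  <chi_3*chi_5, chi_1> = (1/7)[1*(1)*conj(1) + 1*(exp(2*I*pi/7))*conj(exp(2*I*pi/7)) + 1*(exp(4*I*pi/7))*conj(exp(4*I*pi/7)) + 1*(exp(6*I*pi/7))*conj(exp(6*I*pi/7)) + 1*(exp(-6*I*pi/7))*conj(exp(-6*I*pi/7)) + 1*(exp(-4*I*pi/7))*conj(exp(-4*I*pi/7)) + 1*(exp(-2*I*pi/7))*conj(exp(-2*I*pi/7))]
      = (1/7)[(1) + (1) + (1) + (1) + (1) + (1) + (1)] = 7/7 = 1
  <chi_3*chi_5, chi_2> = (1/7)[1*(1)*conj(1) + 1*(exp(2*I*pi/7))*conj(exp(4*I*pi/7)) + 1*(exp(4*I*pi/7))*conj(exp(-6*I*pi/7)) + 1*(exp(6*I*pi/7))*conj(exp(-2*I*pi/7)) + 1*(exp(-6*I*pi/7))*conj(exp(2*I*pi/7)) + 1*(exp(-4*I*pi/7))*conj(exp(6*I*pi/7)) + 1*(exp(-2*I*pi/7))*conj(exp(-4*I*pi/7))]
      = (1/7)[(1) + (exp(-2*I*pi/7)) + (exp(-4*I*pi/7)) + (exp(-6*I*pi/7)) + (exp(6*I*pi/7)) + (exp(4*I*pi/7)) + (exp(2*I*pi/7))] = 0/7 = 0
  <chi_3*chi_5, chi_3> = (1/7)[1*(1)*conj(1) + 1*(exp(2*I*pi/7))*conj(exp(6*I*pi/7)) + 1*(exp(4*I*pi/7))*conj(exp(-2*I*pi/7)) + 1*(exp(6*I*pi/7))*conj(exp(4*I*pi/7)) + 1*(exp(-6*I*pi/7))*conj(exp(-4*I*pi/7)) + 1*(exp(-4*I*pi/7))*conj(exp(2*I*pi/7)) + 1*(exp(-2*I*pi/7))*conj(exp(-6*I*pi/7))]
      = (1/7)[(1) + (exp(-4*I*pi/7)) + (exp(6*I*pi/7)) + (exp(2*I*pi/7)) + (exp(-2*I*pi/7)) + (exp(-6*I*pi/7)) + (exp(4*I*pi/7))] = 0/7 = 0
  <chi_3*chi_5, chi_4> = (1/7)[1*(1)*conj(1) + 1*(exp(2*I*pi/7))*conj(exp(-6*I*pi/7)) + 1*(exp(4*I*pi/7))*conj(exp(2*I*pi/7)) + 1*(exp(6*I*pi/7))*conj(exp(-4*I*pi/7)) + 1*(exp(-6*I*pi/7))*conj(exp(4*I*pi/7)) + 1*(exp(-4*I*pi/7))*conj(exp(-2*I*pi/7)) + 1*(exp(-2*I*pi/7))*conj(exp(6*I*pi/7))]
      = (1/7)[(1) + (exp(-6*I*pi/7)) + (exp(2*I*pi/7)) + (exp(-4*I*pi/7)) + (exp(4*I*pi/7)) + (exp(-2*I*pi/7)) + (exp(6*I*pi/7))] = 0/7 = 0
  <chi_3*chi_5, chi_5> = (1/7)[1*(1)*conj(1) + 1*(exp(2*I*pi/7))*conj(exp(-4*I*pi/7)) + 1*(exp(4*I*pi/7))*conj(exp(6*I*pi/7)) + 1*(exp(6*I*pi/7))*conj(exp(2*I*pi/7)) + 1*(exp(-6*I*pi/7))*conj(exp(-2*I*pi/7)) + 1*(exp(-4*I*pi/7))*conj(exp(-6*I*pi/7)) + 1*(exp(-2*I*pi/7))*conj(exp(4*I*pi/7))]
      = (1/7)[(1) + (exp(6*I*pi/7)) + (exp(-2*I*pi/7)) + (exp(4*I*pi/7)) + (exp(-4*I*pi/7)) + (exp(2*I*pi/7)) + (exp(-6*I*pi/7))] = 0/7 = 0
  <chi_3*chi_5, chi_6> = (1/7)[1*(1)*conj(1) + 1*(exp(2*I*pi/7))*conj(exp(-2*I*pi/7)) + 1*(exp(4*I*pi/7))*conj(exp(-4*I*pi/7)) + 1*(exp(6*I*pi/7))*conj(exp(-6*I*pi/7)) + 1*(exp(-6*I*pi/7))*conj(exp(6*I*pi/7)) + 1*(exp(-4*I*pi/7))*conj(exp(4*I*pi/7)) + 1*(exp(-2*I*pi/7))*conj(exp(2*I*pi/7))]
      = (1/7)[(1) + (exp(4*I*pi/7)) + (exp(-6*I*pi/7)) + (exp(-2*I*pi/7)) + (exp(2*I*pi/7)) + (exp(6*I*pi/7)) + (exp(-4*I*pi/7))] = 0/7 = 0
(Exp terms are combined using exp(i*s)*conj(exp(i*t)) = exp(i*(s-t)), and sums of them are collapsed using the identity that for every m > 1 the m distinct m-th roots of unity sum to 0, e.g. 1 + exp(2*I*pi/3) + exp(-2*I*pi/3) = 0.)
Hence the multiplicities are chi_1: 1. Dimension check: dim(chi_3)*dim(chi_5) = 1*1 = 1 and sum (mult * dim) = 1*1 = 1.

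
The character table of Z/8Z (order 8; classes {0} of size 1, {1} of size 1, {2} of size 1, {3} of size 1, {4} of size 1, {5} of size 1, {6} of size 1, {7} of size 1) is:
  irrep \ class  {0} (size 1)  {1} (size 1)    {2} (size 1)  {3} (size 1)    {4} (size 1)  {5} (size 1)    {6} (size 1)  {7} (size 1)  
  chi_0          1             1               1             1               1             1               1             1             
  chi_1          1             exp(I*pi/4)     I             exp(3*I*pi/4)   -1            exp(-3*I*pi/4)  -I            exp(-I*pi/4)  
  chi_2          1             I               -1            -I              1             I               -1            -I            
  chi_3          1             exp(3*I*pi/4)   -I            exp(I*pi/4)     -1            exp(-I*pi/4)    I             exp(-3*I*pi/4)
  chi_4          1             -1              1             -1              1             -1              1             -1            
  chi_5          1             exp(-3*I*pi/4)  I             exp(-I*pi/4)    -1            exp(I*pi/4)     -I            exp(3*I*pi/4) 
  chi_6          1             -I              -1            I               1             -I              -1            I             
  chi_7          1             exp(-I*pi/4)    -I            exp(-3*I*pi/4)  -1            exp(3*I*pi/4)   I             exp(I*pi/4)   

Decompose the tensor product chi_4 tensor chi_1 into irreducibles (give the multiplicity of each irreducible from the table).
chi_4 tensor chi_1 = chi_5 (all other irreducibles have multiplicity 0).

Why: The character of a tensor product is the pointwise product (chi_4 * chi_1)(C) = chi_4(C) * chi_1(C):
  {0}: (1)*(1), {1}: (-1)*(exp(I*pi/4)), {2}: (1)*(I), {3}: (-1)*(exp(3*I*pi/4)), {4}: (1)*(-1), {5}: (-1)*(exp(-3*I*pi/4)), {6}: (1)*(-I), {7}: (-1)*(exp(-I*pi/4))
so (chi_4 * chi_1) takes values
  {0} -> 1, {1} -> -exp(I*pi/4), {2} -> I, {3} -> -exp(3*I*pi/4), {4} -> -1, {5} -> -exp(-3*I*pi/4), {6} -> -I, {7} -> -exp(-I*pi/4).
Now take the inner product of this character with each irreducible chi from the table, <chi_4*chi_1, chi> = (1/8) sum_C |C| (chi_4*chi_1)(C) conj(chi(C)):
  <chi_4*chi_1, chi_0> = (1/8)[1*(1)*conj(1) + 1*(-exp(I*pi/4))*conj(1) + 1*(I)*conj(1) + 1*(-exp(3*I*pi/4))*conj(1) + 1*(-1)*conj(1) + 1*(-exp(-3*I*pi/4))*conj(1) + 1*(-I)*conj(1) + 1*(-exp(-I*pi/4))*conj(1)]
      = (1/8)[(1) + (-exp(I*pi/4)) + (I) + (-exp(3*I*pi/4)) + (-1) + (-exp(-3*I*pi/4)) + (-I) + (-exp(-I*pi/4))] = 0/8 = 0
  <chi_4*chi_1, chi_1> = (1/8)[1*(1)*conj(1) + 1*(-exp(I*pi/4))*conj(exp(I*pi/4)) + 1*(I)*conj(I) + 1*(-exp(3*I*pi/4))*conj(exp(3*I*pi/4)) + 1*(-1)*conj(-1) + 1*(-exp(-3*I*pi/4))*conj(exp(-3*I*pi/4)) + 1*(-I)*conj(-I) + 1*(-exp(-I*pi/4))*conj(exp(-I*pi/4))]
      = (1/8)[(1) + (-1) + (1) + (-1) + (1) + (-1) + (1) + (-1)] = 0/8 = 0
  <chi_4*chi_1, chi_2> = (1/8)[1*(1)*conj(1) + 1*(-exp(I*pi/4))*conj(I) + 1*(I)*conj(-1) + 1*(-exp(3*I*pi/4))*conj(-I) + 1*(-1)*conj(1) + 1*(-exp(-3*I*pi/4))*conj(I) + 1*(-I)*conj(-1) + 1*(-exp(-I*pi/4))*conj(-I)]
      = (1/8)[(1) + (exp(3*I*pi/4)) + (-I) + (-exp(-3*I*pi/4)) + (-1) + (exp(-I*pi/4)) + (I) + (-exp(I*pi/4))] = 0/8 = 0
  <chi_4*chi_1, chi_3> = (1/8)[1*(1)*conj(1) + 1*(-exp(I*pi/4))*conj(exp(3*I*pi/4)) + 1*(I)*conj(-I) + 1*(-exp(3*I*pi/4))*conj(exp(I*pi/4)) + 1*(-1)*conj(-1) + 1*(-exp(-3*I*pi/4))*conj(exp(-I*pi/4)) + 1*(-I)*conj(I) + 1*(-exp(-I*pi/4))*conj(exp(-3*I*pi/4))]
      = (1/8)[(1) + (I) + (-1) + (-I) + (1) + (I) + (-1) + (-I)] = 0/8 = 0
  <chi_4*chi_1, chi_4> = (1/8)[1*(1)*conj(1) + 1*(-exp(I*pi/4))*conj(-1) + 1*(I)*conj(1) + 1*(-exp(3*I*pi/4))*conj(-1) + 1*(-1)*conj(1) + 1*(-exp(-3*I*pi/4))*conj(-1) + 1*(-I)*conj(1) + 1*(-exp(-I*pi/4))*conj(-1)]
      = (1/8)[(1) + (exp(I*pi/4)) + (I) + (exp(3*I*pi/4)) + (-1) + (exp(-3*I*pi/4)) + (-I) + (exp(-I*pi/4))] = 0/8 = 0
  <chi_4*chi_1, chi_5> = (1/8)[1*(1)*conj(1) + 1*(-exp(I*pi/4))*conj(exp(-3*I*pi/4)) + 1*(I)*conj(I) + 1*(-exp(3*I*pi/4))*conj(exp(-I*pi/4)) + 1*(-1)*conj(-1) + 1*(-exp(-3*I*pi/4))*conj(exp(I*pi/4)) + 1*(-I)*conj(-I) + 1*(-exp(-I*pi/4))*conj(exp(3*I*pi/4))]
      = (1/8)[(1) + (1) + (1) + (1) + (1) + (1) + (1) + (1)] = 8/8 = 1
  <chi_4*chi_1, chi_6> = (1/8)[1*(1)*conj(1) + 1*(-exp(I*pi/4))*conj(-I) + 1*(I)*conj(-1) + 1*(-exp(3*I*pi/4))*conj(I) + 1*(-1)*conj(1) + 1*(-exp(-3*I*pi/4))*conj(-I) + 1*(-I)*conj(-1) + 1*(-exp(-I*pi/4))*conj(I)]
      = (1/8)[(1) + (-exp(3*I*pi/4)) + (-I) + (exp(-3*I*pi/4)) + (-1) + (-exp(-I*pi/4)) + (I) + (exp(I*pi/4))] = 0/8 = 0
  <chi_4*chi_1, chi_7> = (1/8)[1*(1)*conj(1) + 1*(-exp(I*pi/4))*conj(exp(-I*pi/4)) + 1*(I)*conj(-I) + 1*(-exp(3*I*pi/4))*conj(exp(-3*I*pi/4)) + 1*(-1)*conj(-1) + 1*(-exp(-3*I*pi/4))*conj(exp(3*I*pi/4)) + 1*(-I)*conj(I) + 1*(-exp(-I*pi/4))*conj(exp(I*pi/4))]
      = (1/8)[(1) + (-I) + (-1) + (I) + (1) + (-I) + (-1) + (I)] = 0/8 = 0
(Exp terms are combined using exp(i*s)*conj(exp(i*t)) = exp(i*(s-t)), and sums of them are collapsed using the identity that for every m > 1 the m distinct m-th roots of unity sum to 0, e.g. 1 + exp(2*I*pi/3) + exp(-2*I*pi/3) = 0.)
Hence the multiplicities are chi_5: 1. Dimension check: dim(chi_4)*dim(chi_1) = 1*1 = 1 and sum (mult * dim) = 1*1 = 1.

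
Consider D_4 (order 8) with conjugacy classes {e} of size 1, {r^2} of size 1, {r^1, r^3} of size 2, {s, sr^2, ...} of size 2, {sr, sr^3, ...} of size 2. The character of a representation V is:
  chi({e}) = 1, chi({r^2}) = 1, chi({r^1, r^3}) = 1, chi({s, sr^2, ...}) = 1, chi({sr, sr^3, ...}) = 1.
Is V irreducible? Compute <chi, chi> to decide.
Irreducible: <chi, chi> = 1.

Solution. <chi, chi> = (1/|G|) sum_C |C| * |chi(C)|^2 = (1/8)[1*|1|^2 + 1*|1|^2 + 2*|1|^2 + 2*|1|^2 + 2*|1|^2]
  = (1/8)[(1) + (1) + (2) + (2) + (2)] = 8/8 = 1.
A character is irreducible iff <chi, chi> = 1, so this representation is irreducible.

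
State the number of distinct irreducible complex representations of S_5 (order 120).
7

Proof sketch: The number of irreducible complex representations of a finite group equals its number of conjugacy classes. Conjugacy classes in S_5 correspond to cycle types, i.e. partitions of 5; there are p(5) = 7 of them, so S_5 (order 120) has exactly 7 irreducible complex representations.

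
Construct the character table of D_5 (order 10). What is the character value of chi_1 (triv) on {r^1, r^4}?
Conjugacy classes: {e} of size 1, {r^1, r^4} of size 2, {r^2, r^3} of size 2, {s, sr, ..., sr^4} of size 5.
Character table:
  irrep \ class              {e} (size 1)  {r^1, r^4} (size 2)  {r^2, r^3} (size 2)  {s, sr, ..., sr^4} (size 5)
  chi_1 (triv)               1             1                    1                    1                          
  chi_2 (sign: r->1, s->-1)  1             1                    1                    -1                         
  chi_3 (2d, j=1)            2             -1/2 + sqrt(5)/2     -sqrt(5)/2 - 1/2     0                          
  chi_4 (2d, j=2)            2             -sqrt(5)/2 - 1/2     -1/2 + sqrt(5)/2     0                          

Spot check: chi_1 (triv) on {r^1, r^4} = 1.

Details: D_5 has order 2*5 = 10 with 4 conjugacy classes, hence 4 irreducibles. Sum of squared dims 1 + 1 + 4 + 4 = 10 = |G|. Linear characters come from the abelianisation; the 2-dimensional irreps have character r^k -> 2*cos(2*pi*j*k/5), reflections -> 0.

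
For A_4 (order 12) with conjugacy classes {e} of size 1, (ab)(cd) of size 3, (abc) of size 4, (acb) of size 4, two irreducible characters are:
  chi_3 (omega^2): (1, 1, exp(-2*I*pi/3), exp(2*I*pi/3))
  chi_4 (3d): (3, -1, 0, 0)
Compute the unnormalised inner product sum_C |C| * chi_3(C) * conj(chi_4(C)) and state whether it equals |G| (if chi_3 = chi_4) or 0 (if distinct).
Sum = 0; so <chi_3, chi_4> = 0 (distinct irreducibles are orthogonal).

Why: Compute term by term over conjugacy classes (|C| * chi_3(C) * conj(chi_4(C))):
  1*(1)*conj(3) + 3*(1)*conj(-1) + 4*(exp(-2*I*pi/3))*conj(0) + 4*(exp(2*I*pi/3))*conj(0)
  = (3) + (-3) + (0) + (0)
  = 0.
(Exp terms are combined using exp(i*s)*conj(exp(i*t)) = exp(i*(s-t)), and sums of them are collapsed using the identity that for every m > 1 the m distinct m-th roots of unity sum to 0, e.g. 1 + exp(2*I*pi/3) + exp(-2*I*pi/3) = 0.)
Dividing by |G| = 12 gives 0/12 = 0, matching the row-orthogonality relation <chi_3, chi_4> = [chi_3 = chi_4].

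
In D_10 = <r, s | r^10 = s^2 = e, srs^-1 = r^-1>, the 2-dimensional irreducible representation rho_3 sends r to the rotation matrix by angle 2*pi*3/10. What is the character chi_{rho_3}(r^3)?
chi_{rho_3}(r^3) = 2*cos(2*pi*3*3/10) = 1/2 + sqrt(5)/2

Details: rho_3(r^3) is rotation by angle 2*pi*3*3/10, whose trace is 2*cos(2*pi*3*3/10) = 1/2 + sqrt(5)/2.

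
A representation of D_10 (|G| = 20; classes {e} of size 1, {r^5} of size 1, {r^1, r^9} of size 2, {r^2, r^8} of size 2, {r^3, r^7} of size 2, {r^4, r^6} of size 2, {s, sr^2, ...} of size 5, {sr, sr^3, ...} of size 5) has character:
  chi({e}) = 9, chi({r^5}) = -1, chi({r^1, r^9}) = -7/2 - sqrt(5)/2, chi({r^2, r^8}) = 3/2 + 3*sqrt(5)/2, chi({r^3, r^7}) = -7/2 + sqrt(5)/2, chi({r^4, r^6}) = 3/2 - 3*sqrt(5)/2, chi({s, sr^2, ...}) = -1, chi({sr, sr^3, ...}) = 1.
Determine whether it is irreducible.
Not irreducible (reducible): <chi, chi> = 10 > 1.

Reasoning: <chi, chi> = (1/|G|) sum_C |C| * |chi(C)|^2 = (1/20)[1*|9|^2 + 1*|-1|^2 + 2*|-7/2 - sqrt(5)/2|^2 + 2*|3/2 + 3*sqrt(5)/2|^2 + 2*|-7/2 + sqrt(5)/2|^2 + 2*|3/2 - 3*sqrt(5)/2|^2 + 5*|-1|^2 + 5*|1|^2]
  = (1/20)[(81) + (1) + (7*sqrt(5) + 27) + (9*sqrt(5) + 27) + (27 - 7*sqrt(5)) + (27 - 9*sqrt(5)) + (5) + (5)] = 200/20 = 10.
A character is irreducible iff <chi, chi> = 1, so this representation is reducible.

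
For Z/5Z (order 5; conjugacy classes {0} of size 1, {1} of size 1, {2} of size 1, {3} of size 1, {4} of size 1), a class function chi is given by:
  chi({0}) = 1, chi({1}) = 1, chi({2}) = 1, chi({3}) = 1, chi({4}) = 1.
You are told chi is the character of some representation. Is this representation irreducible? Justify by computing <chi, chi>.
Irreducible: <chi, chi> = 1.

Derivation: <chi, chi> = (1/|G|) sum_C |C| * |chi(C)|^2 = (1/5)[1*|1|^2 + 1*|1|^2 + 1*|1|^2 + 1*|1|^2 + 1*|1|^2]
  = (1/5)[(1) + (1) + (1) + (1) + (1)] = 5/5 = 1.
(Exp terms are combined using exp(i*s)*conj(exp(i*t)) = exp(i*(s-t)), and sums of them are collapsed using the identity that for every m > 1 the m distinct m-th roots of unity sum to 0, e.g. 1 + exp(2*I*pi/3) + exp(-2*I*pi/3) = 0.)
A character is irreducible iff <chi, chi> = 1, so this representation is irreducible.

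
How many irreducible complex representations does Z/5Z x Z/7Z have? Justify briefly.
35

Working: The number of irreducible complex representations of a finite group equals its number of conjugacy classes. Z/5Z x Z/7Z is abelian of order 35, so every element is its own conjugacy class: 35 classes, so Z/5Z x Z/7Z (order 35) has exactly 35 irreducible complex representations.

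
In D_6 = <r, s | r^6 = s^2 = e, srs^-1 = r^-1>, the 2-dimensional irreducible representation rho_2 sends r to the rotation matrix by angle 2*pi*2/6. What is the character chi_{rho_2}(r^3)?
chi_{rho_2}(r^3) = 2*cos(2*pi*2*3/6) = 2

Argument: rho_2(r^3) is rotation by angle 2*pi*2*3/6, whose trace is 2*cos(2*pi*2*3/6) = 2.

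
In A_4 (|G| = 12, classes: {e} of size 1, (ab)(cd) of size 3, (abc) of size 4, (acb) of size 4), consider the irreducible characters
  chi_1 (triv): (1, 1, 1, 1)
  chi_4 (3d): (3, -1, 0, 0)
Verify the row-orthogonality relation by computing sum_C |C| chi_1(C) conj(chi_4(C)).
Sum = 0; so <chi_1, chi_4> = 0 (distinct irreducibles are orthogonal).

Details: Compute term by term over conjugacy classes (|C| * chi_1(C) * conj(chi_4(C))):
  1*(1)*conj(3) + 3*(1)*conj(-1) + 4*(1)*conj(0) + 4*(1)*conj(0)
  = (3) + (-3) + (0) + (0)
  = 0.
(Exp terms are combined using exp(i*s)*conj(exp(i*t)) = exp(i*(s-t)), and sums of them are collapsed using the identity that for every m > 1 the m distinct m-th roots of unity sum to 0, e.g. 1 + exp(2*I*pi/3) + exp(-2*I*pi/3) = 0.)
Dividing by |G| = 12 gives 0/12 = 0, matching the row-orthogonality relation <chi_1, chi_4> = [chi_1 = chi_4].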